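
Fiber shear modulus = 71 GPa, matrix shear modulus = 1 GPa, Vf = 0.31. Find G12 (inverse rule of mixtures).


1/G12 = Vf/Gf + (1-Vf)/Gm = 0.31/71 + 0.69/1
G12 = 1.44 GPa

1.44 GPa


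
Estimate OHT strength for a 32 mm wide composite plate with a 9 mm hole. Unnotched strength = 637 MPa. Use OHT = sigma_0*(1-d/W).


OHT = sigma_0*(1-d/W) = 637*(1-9/32) = 457.8 MPa

457.8 MPa


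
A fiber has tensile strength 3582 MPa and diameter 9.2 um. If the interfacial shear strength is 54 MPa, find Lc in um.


Lc = sigma_f * d / (2 * tau_i) = 3582 * 9.2 / (2 * 54) = 305.1 um

305.1 um


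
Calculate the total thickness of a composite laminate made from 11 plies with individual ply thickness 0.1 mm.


h = n * t_ply = 11 * 0.1 = 1.1 mm

1.1 mm


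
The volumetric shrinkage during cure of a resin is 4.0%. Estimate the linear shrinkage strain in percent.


Linear shrinkage ≈ vol_shrink/3 = 4.0/3 = 1.333%

1.333%


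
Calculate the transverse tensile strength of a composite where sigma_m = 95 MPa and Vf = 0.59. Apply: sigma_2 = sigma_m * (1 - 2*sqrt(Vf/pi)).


factor = 1 - 2*sqrt(0.59/pi) = 0.1333
sigma_2 = 95 * 0.1333 = 12.66 MPa

12.66 MPa


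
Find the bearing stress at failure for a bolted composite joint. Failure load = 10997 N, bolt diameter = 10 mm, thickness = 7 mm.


sigma_br = F/(d*h) = 10997/(10*7) = 157.1 MPa

157.1 MPa


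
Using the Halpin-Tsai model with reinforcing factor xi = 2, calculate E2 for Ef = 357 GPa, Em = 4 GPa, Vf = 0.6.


eta = (Ef/Em - 1)/(Ef/Em + xi) = (89.25 - 1)/(89.25 + 2) = 0.9671
E2 = Em*(1+xi*eta*Vf)/(1-eta*Vf) = 20.59 GPa

20.59 GPa


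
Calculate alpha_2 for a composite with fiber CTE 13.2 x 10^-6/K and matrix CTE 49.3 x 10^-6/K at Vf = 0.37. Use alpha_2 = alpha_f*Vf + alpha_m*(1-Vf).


alpha_2 = alpha_f*Vf + alpha_m*(1-Vf) = 13.2*0.37 + 49.3*0.63 = 35.9 x 10^-6/K

35.9 x 10^-6/K


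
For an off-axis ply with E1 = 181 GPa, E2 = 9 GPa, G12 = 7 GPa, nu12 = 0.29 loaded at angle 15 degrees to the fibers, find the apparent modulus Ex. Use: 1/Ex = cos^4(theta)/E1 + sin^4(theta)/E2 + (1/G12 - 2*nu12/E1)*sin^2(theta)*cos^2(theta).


cos^4(15) = 0.870513, sin^4(15) = 0.004487, sin^2(15)*cos^2(15) = 0.0625
1/G12 - 2*nu12/E1 = 1/7 - 2*0.29/181 = 0.139653 GPa^-1
1/Ex = 0.870513/181 + 0.004487/9 + 0.139653*0.0625 = 0.0140363 GPa^-1
Ex = 71.24 GPa

71.24 GPa


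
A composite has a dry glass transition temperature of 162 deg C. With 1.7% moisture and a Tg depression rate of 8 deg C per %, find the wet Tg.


Tg_wet = Tg_dry - k*moisture = 162 - 8*1.7 = 148.4 deg C

148.4 deg C


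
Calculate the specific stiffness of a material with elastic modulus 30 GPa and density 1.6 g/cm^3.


Specific stiffness = E/rho = 30/1.6 = 18.8 GPa/(g/cm^3)

18.8 GPa/(g/cm^3)


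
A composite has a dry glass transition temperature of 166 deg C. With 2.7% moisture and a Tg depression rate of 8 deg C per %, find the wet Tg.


Tg_wet = Tg_dry - k*moisture = 166 - 8*2.7 = 144.4 deg C

144.4 deg C


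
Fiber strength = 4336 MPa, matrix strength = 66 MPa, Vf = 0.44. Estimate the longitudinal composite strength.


sigma_1 = sigma_f*Vf + sigma_m*(1-Vf) = 4336*0.44 + 66*0.56 = 1944.8 MPa

1944.8 MPa


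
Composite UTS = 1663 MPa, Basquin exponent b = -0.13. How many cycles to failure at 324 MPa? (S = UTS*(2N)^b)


N = 0.5 * (S/UTS)^(1/b) = 0.5 * (324/1663)^(1/-0.13) = 145606.0885 cycles

145606.0885 cycles


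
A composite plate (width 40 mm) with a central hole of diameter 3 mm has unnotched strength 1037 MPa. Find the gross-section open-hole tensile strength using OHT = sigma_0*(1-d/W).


OHT = sigma_0*(1-d/W) = 1037*(1-3/40) = 959.2 MPa

959.2 MPa


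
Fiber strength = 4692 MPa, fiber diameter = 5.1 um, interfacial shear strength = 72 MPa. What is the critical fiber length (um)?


Lc = sigma_f * d / (2 * tau_i) = 4692 * 5.1 / (2 * 72) = 166.2 um

166.2 um


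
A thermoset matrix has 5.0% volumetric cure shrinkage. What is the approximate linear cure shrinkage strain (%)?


Linear shrinkage ≈ vol_shrink/3 = 5.0/3 = 1.667%

1.667%


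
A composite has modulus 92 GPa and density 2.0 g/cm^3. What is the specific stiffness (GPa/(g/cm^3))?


Specific stiffness = E/rho = 92/2.0 = 46.0 GPa/(g/cm^3)

46.0 GPa/(g/cm^3)


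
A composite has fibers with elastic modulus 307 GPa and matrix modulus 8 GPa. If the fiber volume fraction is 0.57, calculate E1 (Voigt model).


E1 = Ef*Vf + Em*(1-Vf) = 307*0.57 + 8*0.43 = 178.43 GPa

178.43 GPa


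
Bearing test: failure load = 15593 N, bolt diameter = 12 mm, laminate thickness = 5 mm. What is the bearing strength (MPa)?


sigma_br = F/(d*h) = 15593/(12*5) = 259.9 MPa

259.9 MPa


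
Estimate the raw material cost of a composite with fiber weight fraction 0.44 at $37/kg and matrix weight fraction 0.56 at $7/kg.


Cost = cost_f*Wf + cost_m*Wm = 37*0.44 + 7*0.56 = $20.2/kg

$20.2/kg


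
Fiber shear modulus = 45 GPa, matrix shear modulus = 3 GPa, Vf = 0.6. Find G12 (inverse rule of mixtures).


1/G12 = Vf/Gf + (1-Vf)/Gm = 0.6/45 + 0.4/3
G12 = 6.82 GPa

6.82 GPa


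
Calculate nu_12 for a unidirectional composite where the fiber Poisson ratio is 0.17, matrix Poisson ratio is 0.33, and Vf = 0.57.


nu_12 = nu_f*Vf + nu_m*(1-Vf) = 0.17*0.57 + 0.33*0.43 = 0.2388

0.2388


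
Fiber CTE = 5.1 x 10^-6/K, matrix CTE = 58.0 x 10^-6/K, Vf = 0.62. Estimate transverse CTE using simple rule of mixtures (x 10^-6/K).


alpha_2 = alpha_f*Vf + alpha_m*(1-Vf) = 5.1*0.62 + 58.0*0.38 = 25.2 x 10^-6/K

25.2 x 10^-6/K


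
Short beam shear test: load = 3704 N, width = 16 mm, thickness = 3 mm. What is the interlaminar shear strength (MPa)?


ILSS = 3F/(4bh) = 3*3704/(4*16*3) = 57.88 MPa

57.88 MPa


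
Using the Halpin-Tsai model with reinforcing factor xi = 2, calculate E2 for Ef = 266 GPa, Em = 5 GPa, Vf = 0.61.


eta = (Ef/Em - 1)/(Ef/Em + xi) = (53.2 - 1)/(53.2 + 2) = 0.9457
E2 = Em*(1+xi*eta*Vf)/(1-eta*Vf) = 25.45 GPa

25.45 GPa


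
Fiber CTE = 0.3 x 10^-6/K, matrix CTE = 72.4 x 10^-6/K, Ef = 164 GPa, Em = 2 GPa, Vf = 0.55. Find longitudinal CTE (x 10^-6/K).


E1 = Ef*Vf + Em*(1-Vf) = 91.1
alpha_1 = (alpha_f*Ef*Vf + alpha_m*Em*(1-Vf))/E1 = 1.01 x 10^-6/K

1.01 x 10^-6/K


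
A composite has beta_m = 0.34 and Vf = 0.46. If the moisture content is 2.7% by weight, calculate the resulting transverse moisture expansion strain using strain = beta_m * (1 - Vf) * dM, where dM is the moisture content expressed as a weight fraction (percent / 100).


dM = 2.7/100 = 0.027
strain = beta_m * (1-Vf) * dM = 0.34 * 0.54 * 0.027 = 0.0049572

0.0049572


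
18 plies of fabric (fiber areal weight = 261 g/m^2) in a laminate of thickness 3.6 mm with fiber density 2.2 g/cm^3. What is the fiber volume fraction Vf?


Vf = n * FAW / (rho_f * h * 1000) = 18 * 261 / (2.2 * 3.6 * 1000) = 0.5932

0.5932


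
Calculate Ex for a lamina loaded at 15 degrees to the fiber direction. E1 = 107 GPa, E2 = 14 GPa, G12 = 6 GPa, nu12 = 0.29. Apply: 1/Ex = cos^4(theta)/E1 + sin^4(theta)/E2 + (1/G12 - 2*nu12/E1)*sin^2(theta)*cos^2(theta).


cos^4(15) = 0.870513, sin^4(15) = 0.004487, sin^2(15)*cos^2(15) = 0.0625
1/G12 - 2*nu12/E1 = 1/6 - 2*0.29/107 = 0.161246 GPa^-1
1/Ex = 0.870513/107 + 0.004487/14 + 0.161246*0.0625 = 0.018534 GPa^-1
Ex = 53.95 GPa

53.95 GPa


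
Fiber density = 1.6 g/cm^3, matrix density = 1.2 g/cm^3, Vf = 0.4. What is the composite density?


rho_c = rho_f*Vf + rho_m*(1-Vf) = 1.6*0.4 + 1.2*0.6 = 1.36 g/cm^3

1.36 g/cm^3


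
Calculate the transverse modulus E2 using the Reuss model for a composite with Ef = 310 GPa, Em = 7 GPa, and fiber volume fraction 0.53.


1/E2 = Vf/Ef + (1-Vf)/Em = 0.53/310 + 0.47/7
E2 = 14.52 GPa

14.52 GPa


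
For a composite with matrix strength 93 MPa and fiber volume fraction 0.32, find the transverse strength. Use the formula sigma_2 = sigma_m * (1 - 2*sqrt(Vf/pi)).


factor = 1 - 2*sqrt(0.32/pi) = 0.3617
sigma_2 = 93 * 0.3617 = 33.64 MPa

33.64 MPa


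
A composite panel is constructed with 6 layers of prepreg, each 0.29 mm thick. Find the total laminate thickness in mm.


h = n * t_ply = 6 * 0.29 = 1.74 mm

1.74 mm


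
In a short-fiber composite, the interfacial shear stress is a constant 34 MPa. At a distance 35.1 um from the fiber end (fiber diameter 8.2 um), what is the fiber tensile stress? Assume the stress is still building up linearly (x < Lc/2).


Force balance: sigma_f * (pi*d^2/4) = tau * (pi*d) * x  ->  sigma_f = 4 * tau * x / d
sigma_f = 4 * 34 * 35.1 / 8.2 = 582.1 MPa

582.1 MPa


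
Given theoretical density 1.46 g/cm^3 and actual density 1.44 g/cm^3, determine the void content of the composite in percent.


Void% = (rho_theo - rho_actual)/rho_theo * 100 = (1.46 - 1.44)/1.46 * 100 = 1.37%

1.37%


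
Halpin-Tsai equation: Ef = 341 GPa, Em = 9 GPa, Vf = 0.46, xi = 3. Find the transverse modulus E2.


eta = (Ef/Em - 1)/(Ef/Em + xi) = (37.8889 - 1)/(37.8889 + 3) = 0.9022
E2 = Em*(1+xi*eta*Vf)/(1-eta*Vf) = 34.54 GPa

34.54 GPa


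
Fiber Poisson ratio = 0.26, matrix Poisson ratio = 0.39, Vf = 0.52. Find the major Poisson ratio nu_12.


nu_12 = nu_f*Vf + nu_m*(1-Vf) = 0.26*0.52 + 0.39*0.48 = 0.3224

0.3224


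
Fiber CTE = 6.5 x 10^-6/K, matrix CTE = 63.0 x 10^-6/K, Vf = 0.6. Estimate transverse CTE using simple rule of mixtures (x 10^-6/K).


alpha_2 = alpha_f*Vf + alpha_m*(1-Vf) = 6.5*0.6 + 63.0*0.4 = 29.1 x 10^-6/K

29.1 x 10^-6/K


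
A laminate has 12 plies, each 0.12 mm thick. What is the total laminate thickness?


h = n * t_ply = 12 * 0.12 = 1.44 mm

1.44 mm


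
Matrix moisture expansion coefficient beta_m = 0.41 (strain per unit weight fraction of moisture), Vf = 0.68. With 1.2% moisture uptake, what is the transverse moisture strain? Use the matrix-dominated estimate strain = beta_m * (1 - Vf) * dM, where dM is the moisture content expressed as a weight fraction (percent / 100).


dM = 1.2/100 = 0.012
strain = beta_m * (1-Vf) * dM = 0.41 * 0.32 * 0.012 = 0.0015744

0.0015744


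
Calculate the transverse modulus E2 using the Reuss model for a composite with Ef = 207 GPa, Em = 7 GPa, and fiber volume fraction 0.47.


1/E2 = Vf/Ef + (1-Vf)/Em = 0.47/207 + 0.53/7
E2 = 12.82 GPa

12.82 GPa


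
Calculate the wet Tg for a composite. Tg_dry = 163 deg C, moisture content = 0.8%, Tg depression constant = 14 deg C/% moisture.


Tg_wet = Tg_dry - k*moisture = 163 - 14*0.8 = 151.8 deg C

151.8 deg C


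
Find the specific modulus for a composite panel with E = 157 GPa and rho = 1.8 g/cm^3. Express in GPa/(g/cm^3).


Specific stiffness = E/rho = 157/1.8 = 87.2 GPa/(g/cm^3)

87.2 GPa/(g/cm^3)


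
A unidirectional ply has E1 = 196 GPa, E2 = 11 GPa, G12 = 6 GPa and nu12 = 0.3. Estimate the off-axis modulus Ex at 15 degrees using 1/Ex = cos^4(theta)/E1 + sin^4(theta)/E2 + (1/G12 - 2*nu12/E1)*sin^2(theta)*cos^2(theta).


cos^4(15) = 0.870513, sin^4(15) = 0.004487, sin^2(15)*cos^2(15) = 0.0625
1/G12 - 2*nu12/E1 = 1/6 - 2*0.3/196 = 0.163605 GPa^-1
1/Ex = 0.870513/196 + 0.004487/11 + 0.163605*0.0625 = 0.0150747 GPa^-1
Ex = 66.34 GPa

66.34 GPa


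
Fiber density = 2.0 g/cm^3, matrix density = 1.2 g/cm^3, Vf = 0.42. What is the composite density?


rho_c = rho_f*Vf + rho_m*(1-Vf) = 2.0*0.42 + 1.2*0.58 = 1.536 g/cm^3

1.536 g/cm^3


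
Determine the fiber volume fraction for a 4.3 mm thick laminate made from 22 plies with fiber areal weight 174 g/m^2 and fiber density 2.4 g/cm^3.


Vf = n * FAW / (rho_f * h * 1000) = 22 * 174 / (2.4 * 4.3 * 1000) = 0.3709

0.3709


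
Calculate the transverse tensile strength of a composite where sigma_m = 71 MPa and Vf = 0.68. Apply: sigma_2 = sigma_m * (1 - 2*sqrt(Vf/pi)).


factor = 1 - 2*sqrt(0.68/pi) = 0.0695
sigma_2 = 71 * 0.0695 = 4.94 MPa

4.94 MPa


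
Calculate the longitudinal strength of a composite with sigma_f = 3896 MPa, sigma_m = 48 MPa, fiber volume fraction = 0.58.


sigma_1 = sigma_f*Vf + sigma_m*(1-Vf) = 3896*0.58 + 48*0.42 = 2279.8 MPa

2279.8 MPa


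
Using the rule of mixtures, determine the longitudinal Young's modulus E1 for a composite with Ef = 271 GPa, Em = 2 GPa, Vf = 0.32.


E1 = Ef*Vf + Em*(1-Vf) = 271*0.32 + 2*0.68 = 88.08 GPa

88.08 GPa


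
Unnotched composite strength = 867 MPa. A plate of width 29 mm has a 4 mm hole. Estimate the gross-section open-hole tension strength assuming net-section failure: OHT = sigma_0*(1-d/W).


OHT = sigma_0*(1-d/W) = 867*(1-4/29) = 747.4 MPa

747.4 MPa


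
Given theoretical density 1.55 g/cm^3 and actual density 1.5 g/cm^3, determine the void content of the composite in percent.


Void% = (rho_theo - rho_actual)/rho_theo * 100 = (1.55 - 1.5)/1.55 * 100 = 3.23%

3.23%


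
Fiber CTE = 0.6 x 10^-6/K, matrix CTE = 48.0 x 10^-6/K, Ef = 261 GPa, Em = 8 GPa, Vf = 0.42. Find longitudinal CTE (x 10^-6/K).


E1 = Ef*Vf + Em*(1-Vf) = 114.26
alpha_1 = (alpha_f*Ef*Vf + alpha_m*Em*(1-Vf))/E1 = 2.52 x 10^-6/K

2.52 x 10^-6/K


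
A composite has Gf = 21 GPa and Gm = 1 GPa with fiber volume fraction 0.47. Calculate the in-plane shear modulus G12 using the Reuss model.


1/G12 = Vf/Gf + (1-Vf)/Gm = 0.47/21 + 0.53/1
G12 = 1.81 GPa

1.81 GPa


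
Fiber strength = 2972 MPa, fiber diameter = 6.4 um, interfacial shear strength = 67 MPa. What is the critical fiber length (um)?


Lc = sigma_f * d / (2 * tau_i) = 2972 * 6.4 / (2 * 67) = 141.9 um

141.9 um


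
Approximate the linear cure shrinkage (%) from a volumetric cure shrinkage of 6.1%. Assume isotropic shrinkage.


Linear shrinkage ≈ vol_shrink/3 = 6.1/3 = 2.033%

2.033%


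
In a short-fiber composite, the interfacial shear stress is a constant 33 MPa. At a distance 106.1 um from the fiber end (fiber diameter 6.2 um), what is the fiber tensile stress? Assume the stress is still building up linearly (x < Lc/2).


Force balance: sigma_f * (pi*d^2/4) = tau * (pi*d) * x  ->  sigma_f = 4 * tau * x / d
sigma_f = 4 * 33 * 106.1 / 6.2 = 2258.9 MPa

2258.9 MPa


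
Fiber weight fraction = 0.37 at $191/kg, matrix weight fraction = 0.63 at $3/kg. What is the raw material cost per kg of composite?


Cost = cost_f*Wf + cost_m*Wm = 191*0.37 + 3*0.63 = $72.56/kg

$72.56/kg


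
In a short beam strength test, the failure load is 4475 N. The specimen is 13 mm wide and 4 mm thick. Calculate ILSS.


ILSS = 3F/(4bh) = 3*4475/(4*13*4) = 64.54 MPa

64.54 MPa


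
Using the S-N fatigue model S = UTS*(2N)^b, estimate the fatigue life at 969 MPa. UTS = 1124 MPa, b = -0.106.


N = 0.5 * (S/UTS)^(1/b) = 0.5 * (969/1124)^(1/-0.106) = 2.0273 cycles

2.0273 cycles


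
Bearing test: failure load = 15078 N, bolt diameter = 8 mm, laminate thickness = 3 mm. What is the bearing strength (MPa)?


sigma_br = F/(d*h) = 15078/(8*3) = 628.3 MPa

628.3 MPa


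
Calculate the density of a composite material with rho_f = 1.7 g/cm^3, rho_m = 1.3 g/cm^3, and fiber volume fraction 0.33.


rho_c = rho_f*Vf + rho_m*(1-Vf) = 1.7*0.33 + 1.3*0.67 = 1.432 g/cm^3

1.432 g/cm^3


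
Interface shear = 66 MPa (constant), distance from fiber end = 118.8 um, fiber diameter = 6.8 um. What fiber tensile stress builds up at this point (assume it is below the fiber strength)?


Force balance: sigma_f * (pi*d^2/4) = tau * (pi*d) * x  ->  sigma_f = 4 * tau * x / d
sigma_f = 4 * 66 * 118.8 / 6.8 = 4612.2 MPa

4612.2 MPa


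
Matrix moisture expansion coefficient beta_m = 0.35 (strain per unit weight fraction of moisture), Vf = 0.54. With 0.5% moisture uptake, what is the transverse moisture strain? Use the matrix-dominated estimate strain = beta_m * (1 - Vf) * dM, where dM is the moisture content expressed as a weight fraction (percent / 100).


dM = 0.5/100 = 0.005
strain = beta_m * (1-Vf) * dM = 0.35 * 0.46 * 0.005 = 0.000805

0.000805


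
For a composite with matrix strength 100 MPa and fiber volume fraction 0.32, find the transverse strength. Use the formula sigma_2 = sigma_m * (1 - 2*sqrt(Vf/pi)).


factor = 1 - 2*sqrt(0.32/pi) = 0.3617
sigma_2 = 100 * 0.3617 = 36.17 MPa

36.17 MPa


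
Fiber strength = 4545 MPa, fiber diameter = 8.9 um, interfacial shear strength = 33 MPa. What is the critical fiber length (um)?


Lc = sigma_f * d / (2 * tau_i) = 4545 * 8.9 / (2 * 33) = 612.9 um

612.9 um


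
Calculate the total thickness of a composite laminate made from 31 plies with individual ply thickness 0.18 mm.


h = n * t_ply = 31 * 0.18 = 5.58 mm

5.58 mm


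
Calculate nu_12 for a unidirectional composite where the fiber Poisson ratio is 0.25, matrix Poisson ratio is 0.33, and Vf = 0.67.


nu_12 = nu_f*Vf + nu_m*(1-Vf) = 0.25*0.67 + 0.33*0.33 = 0.2764

0.2764


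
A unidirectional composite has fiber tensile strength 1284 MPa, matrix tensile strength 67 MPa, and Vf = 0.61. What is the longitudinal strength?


sigma_1 = sigma_f*Vf + sigma_m*(1-Vf) = 1284*0.61 + 67*0.39 = 809.4 MPa

809.4 MPa


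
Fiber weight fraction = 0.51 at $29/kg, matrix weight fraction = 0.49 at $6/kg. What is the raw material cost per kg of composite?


Cost = cost_f*Wf + cost_m*Wm = 29*0.51 + 6*0.49 = $17.73/kg

$17.73/kg


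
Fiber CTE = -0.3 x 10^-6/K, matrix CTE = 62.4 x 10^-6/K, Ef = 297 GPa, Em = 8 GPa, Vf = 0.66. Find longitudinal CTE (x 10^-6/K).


E1 = Ef*Vf + Em*(1-Vf) = 198.74
alpha_1 = (alpha_f*Ef*Vf + alpha_m*Em*(1-Vf))/E1 = 0.56 x 10^-6/K

0.56 x 10^-6/K


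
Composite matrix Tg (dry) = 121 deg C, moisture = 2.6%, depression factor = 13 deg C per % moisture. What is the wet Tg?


Tg_wet = Tg_dry - k*moisture = 121 - 13*2.6 = 87.2 deg C

87.2 deg C


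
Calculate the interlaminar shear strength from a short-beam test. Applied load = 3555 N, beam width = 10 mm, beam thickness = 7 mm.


ILSS = 3F/(4bh) = 3*3555/(4*10*7) = 38.09 MPa

38.09 MPa


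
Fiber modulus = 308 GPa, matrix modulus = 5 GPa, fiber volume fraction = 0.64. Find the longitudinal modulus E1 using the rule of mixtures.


E1 = Ef*Vf + Em*(1-Vf) = 308*0.64 + 5*0.36 = 198.92 GPa

198.92 GPa


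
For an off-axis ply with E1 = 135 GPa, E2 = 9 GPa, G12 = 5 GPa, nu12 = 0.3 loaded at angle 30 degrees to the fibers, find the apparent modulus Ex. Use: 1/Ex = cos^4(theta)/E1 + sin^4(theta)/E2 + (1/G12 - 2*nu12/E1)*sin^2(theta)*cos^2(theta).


cos^4(30) = 0.5625, sin^4(30) = 0.0625, sin^2(30)*cos^2(30) = 0.1875
1/G12 - 2*nu12/E1 = 1/5 - 2*0.3/135 = 0.195556 GPa^-1
1/Ex = 0.5625/135 + 0.0625/9 + 0.195556*0.1875 = 0.0477778 GPa^-1
Ex = 20.93 GPa

20.93 GPa


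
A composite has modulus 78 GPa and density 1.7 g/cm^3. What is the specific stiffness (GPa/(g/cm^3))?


Specific stiffness = E/rho = 78/1.7 = 45.9 GPa/(g/cm^3)

45.9 GPa/(g/cm^3)


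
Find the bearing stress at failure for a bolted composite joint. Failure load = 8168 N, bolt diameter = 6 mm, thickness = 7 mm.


sigma_br = F/(d*h) = 8168/(6*7) = 194.5 MPa

194.5 MPa


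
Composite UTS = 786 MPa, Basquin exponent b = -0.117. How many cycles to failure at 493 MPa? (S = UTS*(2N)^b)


N = 0.5 * (S/UTS)^(1/b) = 0.5 * (493/786)^(1/-0.117) = 26.9393 cycles

26.9393 cycles


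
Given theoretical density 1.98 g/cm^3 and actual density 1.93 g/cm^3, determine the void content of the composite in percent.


Void% = (rho_theo - rho_actual)/rho_theo * 100 = (1.98 - 1.93)/1.98 * 100 = 2.53%

2.53%


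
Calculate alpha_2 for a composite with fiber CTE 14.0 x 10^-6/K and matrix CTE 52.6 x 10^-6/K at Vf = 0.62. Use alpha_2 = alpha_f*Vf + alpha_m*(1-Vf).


alpha_2 = alpha_f*Vf + alpha_m*(1-Vf) = 14.0*0.62 + 52.6*0.38 = 28.7 x 10^-6/K

28.7 x 10^-6/K


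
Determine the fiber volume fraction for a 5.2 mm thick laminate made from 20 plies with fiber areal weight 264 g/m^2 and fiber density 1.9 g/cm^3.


Vf = n * FAW / (rho_f * h * 1000) = 20 * 264 / (1.9 * 5.2 * 1000) = 0.5344

0.5344


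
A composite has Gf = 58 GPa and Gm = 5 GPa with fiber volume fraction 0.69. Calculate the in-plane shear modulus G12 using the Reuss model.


1/G12 = Vf/Gf + (1-Vf)/Gm = 0.69/58 + 0.31/5
G12 = 13.53 GPa

13.53 GPa


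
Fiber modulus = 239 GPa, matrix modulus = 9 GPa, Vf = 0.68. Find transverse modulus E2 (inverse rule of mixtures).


1/E2 = Vf/Ef + (1-Vf)/Em = 0.68/239 + 0.32/9
E2 = 26.04 GPa

26.04 GPa


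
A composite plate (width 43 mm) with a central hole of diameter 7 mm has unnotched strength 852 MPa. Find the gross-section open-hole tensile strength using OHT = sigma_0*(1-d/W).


OHT = sigma_0*(1-d/W) = 852*(1-7/43) = 713.3 MPa

713.3 MPa


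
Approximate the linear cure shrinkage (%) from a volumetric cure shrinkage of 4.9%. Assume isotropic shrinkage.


Linear shrinkage ≈ vol_shrink/3 = 4.9/3 = 1.633%

1.633%


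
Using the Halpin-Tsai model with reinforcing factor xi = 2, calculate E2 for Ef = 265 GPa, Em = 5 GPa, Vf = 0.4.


eta = (Ef/Em - 1)/(Ef/Em + xi) = (53.0 - 1)/(53.0 + 2) = 0.9455
E2 = Em*(1+xi*eta*Vf)/(1-eta*Vf) = 14.12 GPa

14.12 GPa


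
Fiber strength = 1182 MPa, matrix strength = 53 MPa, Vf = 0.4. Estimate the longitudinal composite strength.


sigma_1 = sigma_f*Vf + sigma_m*(1-Vf) = 1182*0.4 + 53*0.6 = 504.6 MPa

504.6 MPa


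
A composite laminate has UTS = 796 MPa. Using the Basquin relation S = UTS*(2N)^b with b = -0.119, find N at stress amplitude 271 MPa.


N = 0.5 * (S/UTS)^(1/b) = 0.5 * (271/796)^(1/-0.119) = 4278.2942 cycles

4278.2942 cycles


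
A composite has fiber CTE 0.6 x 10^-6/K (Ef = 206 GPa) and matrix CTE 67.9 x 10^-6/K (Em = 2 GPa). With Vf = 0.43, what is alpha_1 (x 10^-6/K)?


E1 = Ef*Vf + Em*(1-Vf) = 89.72
alpha_1 = (alpha_f*Ef*Vf + alpha_m*Em*(1-Vf))/E1 = 1.46 x 10^-6/K

1.46 x 10^-6/K


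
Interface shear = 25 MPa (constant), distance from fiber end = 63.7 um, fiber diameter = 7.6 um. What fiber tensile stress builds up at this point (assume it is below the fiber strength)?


Force balance: sigma_f * (pi*d^2/4) = tau * (pi*d) * x  ->  sigma_f = 4 * tau * x / d
sigma_f = 4 * 25 * 63.7 / 7.6 = 838.2 MPa

838.2 MPa


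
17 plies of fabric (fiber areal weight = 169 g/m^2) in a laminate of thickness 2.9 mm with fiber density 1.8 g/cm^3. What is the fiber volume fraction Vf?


Vf = n * FAW / (rho_f * h * 1000) = 17 * 169 / (1.8 * 2.9 * 1000) = 0.5504

0.5504


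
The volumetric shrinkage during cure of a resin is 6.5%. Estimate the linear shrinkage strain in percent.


Linear shrinkage ≈ vol_shrink/3 = 6.5/3 = 2.167%

2.167%


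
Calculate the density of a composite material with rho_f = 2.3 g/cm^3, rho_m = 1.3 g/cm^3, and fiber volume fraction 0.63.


rho_c = rho_f*Vf + rho_m*(1-Vf) = 2.3*0.63 + 1.3*0.37 = 1.93 g/cm^3

1.93 g/cm^3


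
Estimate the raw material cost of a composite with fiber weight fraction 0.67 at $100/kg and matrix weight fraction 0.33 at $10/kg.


Cost = cost_f*Wf + cost_m*Wm = 100*0.67 + 10*0.33 = $70.3/kg

$70.3/kg


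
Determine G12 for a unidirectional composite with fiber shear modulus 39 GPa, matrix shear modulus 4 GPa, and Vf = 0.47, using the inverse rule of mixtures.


1/G12 = Vf/Gf + (1-Vf)/Gm = 0.47/39 + 0.53/4
G12 = 6.92 GPa

6.92 GPa


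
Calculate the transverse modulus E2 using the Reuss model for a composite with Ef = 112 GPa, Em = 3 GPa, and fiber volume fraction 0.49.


1/E2 = Vf/Ef + (1-Vf)/Em = 0.49/112 + 0.51/3
E2 = 5.73 GPa

5.73 GPa


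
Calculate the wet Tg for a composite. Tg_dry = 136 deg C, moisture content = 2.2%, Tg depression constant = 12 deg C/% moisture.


Tg_wet = Tg_dry - k*moisture = 136 - 12*2.2 = 109.6 deg C

109.6 deg C


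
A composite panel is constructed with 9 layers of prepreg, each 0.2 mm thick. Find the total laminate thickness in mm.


h = n * t_ply = 9 * 0.2 = 1.8 mm

1.8 mm


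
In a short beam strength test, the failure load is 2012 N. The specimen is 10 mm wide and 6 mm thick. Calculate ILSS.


ILSS = 3F/(4bh) = 3*2012/(4*10*6) = 25.15 MPa

25.15 MPa


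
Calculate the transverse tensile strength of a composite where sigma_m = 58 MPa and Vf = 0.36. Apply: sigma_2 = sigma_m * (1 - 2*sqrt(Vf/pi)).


factor = 1 - 2*sqrt(0.36/pi) = 0.323
sigma_2 = 58 * 0.323 = 18.73 MPa

18.73 MPa


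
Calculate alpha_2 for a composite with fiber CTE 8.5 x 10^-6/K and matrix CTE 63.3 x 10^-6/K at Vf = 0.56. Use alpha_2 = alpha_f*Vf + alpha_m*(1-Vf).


alpha_2 = alpha_f*Vf + alpha_m*(1-Vf) = 8.5*0.56 + 63.3*0.44 = 32.6 x 10^-6/K

32.6 x 10^-6/K


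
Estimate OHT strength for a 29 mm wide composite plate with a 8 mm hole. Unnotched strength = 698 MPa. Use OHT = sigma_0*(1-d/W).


OHT = sigma_0*(1-d/W) = 698*(1-8/29) = 505.4 MPa

505.4 MPa


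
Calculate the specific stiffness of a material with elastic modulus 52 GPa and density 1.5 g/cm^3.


Specific stiffness = E/rho = 52/1.5 = 34.7 GPa/(g/cm^3)

34.7 GPa/(g/cm^3)


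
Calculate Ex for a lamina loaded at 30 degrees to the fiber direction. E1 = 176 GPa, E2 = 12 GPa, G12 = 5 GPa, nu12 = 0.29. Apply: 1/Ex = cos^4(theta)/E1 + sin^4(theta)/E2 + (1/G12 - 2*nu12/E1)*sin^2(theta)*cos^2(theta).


cos^4(30) = 0.5625, sin^4(30) = 0.0625, sin^2(30)*cos^2(30) = 0.1875
1/G12 - 2*nu12/E1 = 1/5 - 2*0.29/176 = 0.196705 GPa^-1
1/Ex = 0.5625/176 + 0.0625/12 + 0.196705*0.1875 = 0.0452865 GPa^-1
Ex = 22.08 GPa

22.08 GPa


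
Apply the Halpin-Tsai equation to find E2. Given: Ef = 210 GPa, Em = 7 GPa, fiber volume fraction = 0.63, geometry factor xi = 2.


eta = (Ef/Em - 1)/(Ef/Em + xi) = (30.0 - 1)/(30.0 + 2) = 0.9063
E2 = Em*(1+xi*eta*Vf)/(1-eta*Vf) = 34.94 GPa

34.94 GPa


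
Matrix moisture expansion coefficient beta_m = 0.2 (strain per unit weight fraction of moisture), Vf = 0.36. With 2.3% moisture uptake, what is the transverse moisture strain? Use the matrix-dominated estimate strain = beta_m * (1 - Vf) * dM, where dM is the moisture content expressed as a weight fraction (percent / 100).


dM = 2.3/100 = 0.023
strain = beta_m * (1-Vf) * dM = 0.2 * 0.64 * 0.023 = 0.002944

0.002944


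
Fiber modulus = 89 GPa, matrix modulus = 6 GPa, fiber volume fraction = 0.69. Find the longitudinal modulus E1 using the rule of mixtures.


E1 = Ef*Vf + Em*(1-Vf) = 89*0.69 + 6*0.31 = 63.27 GPa

63.27 GPa


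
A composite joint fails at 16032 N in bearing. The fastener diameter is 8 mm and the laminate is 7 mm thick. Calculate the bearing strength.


sigma_br = F/(d*h) = 16032/(8*7) = 286.3 MPa

286.3 MPa


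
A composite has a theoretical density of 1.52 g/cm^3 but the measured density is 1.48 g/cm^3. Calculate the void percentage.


Void% = (rho_theo - rho_actual)/rho_theo * 100 = (1.52 - 1.48)/1.52 * 100 = 2.63%

2.63%


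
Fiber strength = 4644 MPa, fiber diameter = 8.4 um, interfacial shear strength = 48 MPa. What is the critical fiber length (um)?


Lc = sigma_f * d / (2 * tau_i) = 4644 * 8.4 / (2 * 48) = 406.4 um

406.4 um


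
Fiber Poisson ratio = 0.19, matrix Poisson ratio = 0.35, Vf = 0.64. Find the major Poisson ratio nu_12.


nu_12 = nu_f*Vf + nu_m*(1-Vf) = 0.19*0.64 + 0.35*0.36 = 0.2476

0.2476


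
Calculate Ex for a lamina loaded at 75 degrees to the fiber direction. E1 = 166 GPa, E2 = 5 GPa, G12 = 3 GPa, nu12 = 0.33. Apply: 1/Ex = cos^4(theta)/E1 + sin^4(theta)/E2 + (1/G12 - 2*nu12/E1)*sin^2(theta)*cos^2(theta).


cos^4(75) = 0.004487, sin^4(75) = 0.870513, sin^2(75)*cos^2(75) = 0.0625
1/G12 - 2*nu12/E1 = 1/3 - 2*0.33/166 = 0.329357 GPa^-1
1/Ex = 0.004487/166 + 0.870513/5 + 0.329357*0.0625 = 0.1947144 GPa^-1
Ex = 5.14 GPa

5.14 GPa


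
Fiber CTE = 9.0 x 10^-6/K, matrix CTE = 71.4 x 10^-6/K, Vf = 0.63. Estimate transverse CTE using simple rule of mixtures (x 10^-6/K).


alpha_2 = alpha_f*Vf + alpha_m*(1-Vf) = 9.0*0.63 + 71.4*0.37 = 32.1 x 10^-6/K

32.1 x 10^-6/K


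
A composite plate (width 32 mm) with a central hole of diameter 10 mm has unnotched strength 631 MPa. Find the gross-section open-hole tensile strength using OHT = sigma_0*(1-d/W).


OHT = sigma_0*(1-d/W) = 631*(1-10/32) = 433.8 MPa

433.8 MPa


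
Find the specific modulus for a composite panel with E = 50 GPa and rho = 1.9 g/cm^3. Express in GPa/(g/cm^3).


Specific stiffness = E/rho = 50/1.9 = 26.3 GPa/(g/cm^3)

26.3 GPa/(g/cm^3)


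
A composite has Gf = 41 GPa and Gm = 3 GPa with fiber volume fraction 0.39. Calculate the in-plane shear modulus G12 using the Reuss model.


1/G12 = Vf/Gf + (1-Vf)/Gm = 0.39/41 + 0.61/3
G12 = 4.7 GPa

4.7 GPa


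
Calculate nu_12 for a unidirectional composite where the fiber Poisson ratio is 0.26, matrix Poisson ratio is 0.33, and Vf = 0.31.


nu_12 = nu_f*Vf + nu_m*(1-Vf) = 0.26*0.31 + 0.33*0.69 = 0.3083

0.3083


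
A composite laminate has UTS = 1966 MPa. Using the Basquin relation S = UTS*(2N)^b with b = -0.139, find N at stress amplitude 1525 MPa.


N = 0.5 * (S/UTS)^(1/b) = 0.5 * (1525/1966)^(1/-0.139) = 3.1088 cycles

3.1088 cycles


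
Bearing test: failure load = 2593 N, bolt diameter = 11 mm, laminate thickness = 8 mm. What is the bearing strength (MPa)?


sigma_br = F/(d*h) = 2593/(11*8) = 29.5 MPa

29.5 MPa


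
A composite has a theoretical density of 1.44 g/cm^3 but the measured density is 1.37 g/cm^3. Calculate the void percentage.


Void% = (rho_theo - rho_actual)/rho_theo * 100 = (1.44 - 1.37)/1.44 * 100 = 4.86%

4.86%


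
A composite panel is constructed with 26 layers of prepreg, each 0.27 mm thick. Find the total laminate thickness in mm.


h = n * t_ply = 26 * 0.27 = 7.02 mm

7.02 mm


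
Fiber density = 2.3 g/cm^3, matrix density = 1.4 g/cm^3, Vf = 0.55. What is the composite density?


rho_c = rho_f*Vf + rho_m*(1-Vf) = 2.3*0.55 + 1.4*0.45 = 1.895 g/cm^3

1.895 g/cm^3


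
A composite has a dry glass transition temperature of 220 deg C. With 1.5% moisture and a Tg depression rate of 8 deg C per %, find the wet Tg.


Tg_wet = Tg_dry - k*moisture = 220 - 8*1.5 = 208.0 deg C

208.0 deg C


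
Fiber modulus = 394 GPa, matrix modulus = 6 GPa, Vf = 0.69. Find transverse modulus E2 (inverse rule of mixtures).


1/E2 = Vf/Ef + (1-Vf)/Em = 0.69/394 + 0.31/6
E2 = 18.72 GPa

18.72 GPa


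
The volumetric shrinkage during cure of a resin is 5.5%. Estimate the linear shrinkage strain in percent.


Linear shrinkage ≈ vol_shrink/3 = 5.5/3 = 1.833%

1.833%


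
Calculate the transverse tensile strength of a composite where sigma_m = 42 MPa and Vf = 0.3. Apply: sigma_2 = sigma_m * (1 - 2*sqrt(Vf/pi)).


factor = 1 - 2*sqrt(0.3/pi) = 0.382
sigma_2 = 42 * 0.382 = 16.04 MPa

16.04 MPa


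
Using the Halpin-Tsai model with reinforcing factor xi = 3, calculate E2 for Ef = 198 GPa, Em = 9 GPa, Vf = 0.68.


eta = (Ef/Em - 1)/(Ef/Em + xi) = (22.0 - 1)/(22.0 + 3) = 0.84
E2 = Em*(1+xi*eta*Vf)/(1-eta*Vf) = 56.96 GPa

56.96 GPa


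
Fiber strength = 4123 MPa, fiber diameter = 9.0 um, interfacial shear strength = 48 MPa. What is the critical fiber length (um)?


Lc = sigma_f * d / (2 * tau_i) = 4123 * 9.0 / (2 * 48) = 386.5 um

386.5 um


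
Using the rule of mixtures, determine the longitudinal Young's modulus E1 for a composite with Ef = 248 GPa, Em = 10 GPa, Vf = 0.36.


E1 = Ef*Vf + Em*(1-Vf) = 248*0.36 + 10*0.64 = 95.68 GPa

95.68 GPa


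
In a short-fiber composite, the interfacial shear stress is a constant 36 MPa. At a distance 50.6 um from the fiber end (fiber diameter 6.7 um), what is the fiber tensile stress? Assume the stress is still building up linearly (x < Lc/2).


Force balance: sigma_f * (pi*d^2/4) = tau * (pi*d) * x  ->  sigma_f = 4 * tau * x / d
sigma_f = 4 * 36 * 50.6 / 6.7 = 1087.5 MPa

1087.5 MPa


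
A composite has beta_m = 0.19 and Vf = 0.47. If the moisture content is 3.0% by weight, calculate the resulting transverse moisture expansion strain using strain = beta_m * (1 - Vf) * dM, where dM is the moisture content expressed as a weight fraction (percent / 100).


dM = 3.0/100 = 0.03
strain = beta_m * (1-Vf) * dM = 0.19 * 0.53 * 0.03 = 0.003021

0.003021


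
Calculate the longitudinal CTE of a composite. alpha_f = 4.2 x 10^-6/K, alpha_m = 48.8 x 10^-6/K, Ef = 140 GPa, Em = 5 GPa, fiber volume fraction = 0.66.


E1 = Ef*Vf + Em*(1-Vf) = 94.1
alpha_1 = (alpha_f*Ef*Vf + alpha_m*Em*(1-Vf))/E1 = 5.01 x 10^-6/K

5.01 x 10^-6/K


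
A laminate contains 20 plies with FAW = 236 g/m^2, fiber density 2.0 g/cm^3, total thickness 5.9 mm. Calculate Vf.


Vf = n * FAW / (rho_f * h * 1000) = 20 * 236 / (2.0 * 5.9 * 1000) = 0.4

0.4


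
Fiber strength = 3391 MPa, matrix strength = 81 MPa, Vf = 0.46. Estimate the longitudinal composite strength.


sigma_1 = sigma_f*Vf + sigma_m*(1-Vf) = 3391*0.46 + 81*0.54 = 1603.6 MPa

1603.6 MPa


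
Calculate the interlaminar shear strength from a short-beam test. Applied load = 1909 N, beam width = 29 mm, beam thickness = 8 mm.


ILSS = 3F/(4bh) = 3*1909/(4*29*8) = 6.17 MPa

6.17 MPa


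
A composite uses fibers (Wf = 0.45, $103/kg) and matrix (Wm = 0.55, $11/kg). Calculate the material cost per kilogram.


Cost = cost_f*Wf + cost_m*Wm = 103*0.45 + 11*0.55 = $52.4/kg

$52.4/kg


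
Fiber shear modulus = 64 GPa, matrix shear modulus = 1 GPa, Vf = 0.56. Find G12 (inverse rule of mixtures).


1/G12 = Vf/Gf + (1-Vf)/Gm = 0.56/64 + 0.44/1
G12 = 2.23 GPa

2.23 GPa


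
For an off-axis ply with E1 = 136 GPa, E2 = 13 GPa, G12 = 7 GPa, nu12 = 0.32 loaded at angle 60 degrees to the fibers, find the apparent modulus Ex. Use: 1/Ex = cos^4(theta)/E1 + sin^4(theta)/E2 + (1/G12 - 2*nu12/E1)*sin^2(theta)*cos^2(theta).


cos^4(60) = 0.0625, sin^4(60) = 0.5625, sin^2(60)*cos^2(60) = 0.1875
1/G12 - 2*nu12/E1 = 1/7 - 2*0.32/136 = 0.138151 GPa^-1
1/Ex = 0.0625/136 + 0.5625/13 + 0.138151*0.1875 = 0.0696322 GPa^-1
Ex = 14.36 GPa

14.36 GPa


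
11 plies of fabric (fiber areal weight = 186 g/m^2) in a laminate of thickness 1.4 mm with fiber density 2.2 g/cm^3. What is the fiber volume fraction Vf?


Vf = n * FAW / (rho_f * h * 1000) = 11 * 186 / (2.2 * 1.4 * 1000) = 0.6643

0.6643


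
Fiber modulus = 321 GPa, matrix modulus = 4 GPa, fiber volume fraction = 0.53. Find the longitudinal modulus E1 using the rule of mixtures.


E1 = Ef*Vf + Em*(1-Vf) = 321*0.53 + 4*0.47 = 172.01 GPa

172.01 GPa


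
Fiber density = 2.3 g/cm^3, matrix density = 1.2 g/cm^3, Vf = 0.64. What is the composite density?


rho_c = rho_f*Vf + rho_m*(1-Vf) = 2.3*0.64 + 1.2*0.36 = 1.904 g/cm^3

1.904 g/cm^3


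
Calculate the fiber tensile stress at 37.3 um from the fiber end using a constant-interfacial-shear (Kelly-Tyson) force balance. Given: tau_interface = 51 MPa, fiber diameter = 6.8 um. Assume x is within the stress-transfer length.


Force balance: sigma_f * (pi*d^2/4) = tau * (pi*d) * x  ->  sigma_f = 4 * tau * x / d
sigma_f = 4 * 51 * 37.3 / 6.8 = 1119.0 MPa

1119.0 MPa


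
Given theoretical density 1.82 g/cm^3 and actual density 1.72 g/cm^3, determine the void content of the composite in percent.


Void% = (rho_theo - rho_actual)/rho_theo * 100 = (1.82 - 1.72)/1.82 * 100 = 5.49%

5.49%


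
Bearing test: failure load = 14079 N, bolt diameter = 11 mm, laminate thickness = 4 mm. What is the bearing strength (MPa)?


sigma_br = F/(d*h) = 14079/(11*4) = 320.0 MPa

320.0 MPa


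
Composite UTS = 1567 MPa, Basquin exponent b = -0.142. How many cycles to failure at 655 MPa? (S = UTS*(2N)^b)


N = 0.5 * (S/UTS)^(1/b) = 0.5 * (655/1567)^(1/-0.142) = 232.6862 cycles

232.6862 cycles


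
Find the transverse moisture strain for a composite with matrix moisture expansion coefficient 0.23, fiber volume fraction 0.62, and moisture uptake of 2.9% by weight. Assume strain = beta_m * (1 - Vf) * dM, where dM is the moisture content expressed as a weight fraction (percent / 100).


dM = 2.9/100 = 0.029
strain = beta_m * (1-Vf) * dM = 0.23 * 0.38 * 0.029 = 0.0025346

0.0025346


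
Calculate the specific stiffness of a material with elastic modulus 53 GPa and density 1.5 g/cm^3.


Specific stiffness = E/rho = 53/1.5 = 35.3 GPa/(g/cm^3)

35.3 GPa/(g/cm^3)


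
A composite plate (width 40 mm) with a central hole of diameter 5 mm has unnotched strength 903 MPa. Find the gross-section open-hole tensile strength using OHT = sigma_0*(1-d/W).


OHT = sigma_0*(1-d/W) = 903*(1-5/40) = 790.1 MPa

790.1 MPa


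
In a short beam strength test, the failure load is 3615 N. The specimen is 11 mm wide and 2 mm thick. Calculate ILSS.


ILSS = 3F/(4bh) = 3*3615/(4*11*2) = 123.24 MPa

123.24 MPa


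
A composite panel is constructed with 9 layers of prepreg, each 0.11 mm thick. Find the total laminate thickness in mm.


h = n * t_ply = 9 * 0.11 = 0.99 mm

0.99 mm


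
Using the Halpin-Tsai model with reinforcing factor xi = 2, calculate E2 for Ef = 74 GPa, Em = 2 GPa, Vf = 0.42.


eta = (Ef/Em - 1)/(Ef/Em + xi) = (37.0 - 1)/(37.0 + 2) = 0.9231
E2 = Em*(1+xi*eta*Vf)/(1-eta*Vf) = 5.8 GPa

5.8 GPa


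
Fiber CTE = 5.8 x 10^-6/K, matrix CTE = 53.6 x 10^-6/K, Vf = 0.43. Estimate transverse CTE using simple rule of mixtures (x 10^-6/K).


alpha_2 = alpha_f*Vf + alpha_m*(1-Vf) = 5.8*0.43 + 53.6*0.57 = 33.0 x 10^-6/K

33.0 x 10^-6/K


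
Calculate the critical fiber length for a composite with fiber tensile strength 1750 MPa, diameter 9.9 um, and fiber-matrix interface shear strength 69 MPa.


Lc = sigma_f * d / (2 * tau_i) = 1750 * 9.9 / (2 * 69) = 125.5 um

125.5 um


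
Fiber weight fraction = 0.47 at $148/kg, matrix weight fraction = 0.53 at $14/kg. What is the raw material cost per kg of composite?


Cost = cost_f*Wf + cost_m*Wm = 148*0.47 + 14*0.53 = $76.98/kg

$76.98/kg


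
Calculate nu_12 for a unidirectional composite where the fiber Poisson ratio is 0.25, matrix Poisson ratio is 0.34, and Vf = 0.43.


nu_12 = nu_f*Vf + nu_m*(1-Vf) = 0.25*0.43 + 0.34*0.57 = 0.3013

0.3013


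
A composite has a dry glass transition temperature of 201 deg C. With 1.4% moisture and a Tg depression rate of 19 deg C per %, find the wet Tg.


Tg_wet = Tg_dry - k*moisture = 201 - 19*1.4 = 174.4 deg C

174.4 deg C


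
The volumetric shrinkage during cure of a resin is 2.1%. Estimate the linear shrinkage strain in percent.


Linear shrinkage ≈ vol_shrink/3 = 2.1/3 = 0.7%

0.7%


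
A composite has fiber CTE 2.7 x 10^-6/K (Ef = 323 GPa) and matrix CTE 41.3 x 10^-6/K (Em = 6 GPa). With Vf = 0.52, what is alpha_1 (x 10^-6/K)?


E1 = Ef*Vf + Em*(1-Vf) = 170.84
alpha_1 = (alpha_f*Ef*Vf + alpha_m*Em*(1-Vf))/E1 = 3.35 x 10^-6/K

3.35 x 10^-6/K


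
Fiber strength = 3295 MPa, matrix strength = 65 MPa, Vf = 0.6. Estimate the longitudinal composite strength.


sigma_1 = sigma_f*Vf + sigma_m*(1-Vf) = 3295*0.6 + 65*0.4 = 2003.0 MPa

2003.0 MPa


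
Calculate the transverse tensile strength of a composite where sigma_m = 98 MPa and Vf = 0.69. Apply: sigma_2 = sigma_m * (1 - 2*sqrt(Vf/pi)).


factor = 1 - 2*sqrt(0.69/pi) = 0.0627
sigma_2 = 98 * 0.0627 = 6.14 MPa

6.14 MPa


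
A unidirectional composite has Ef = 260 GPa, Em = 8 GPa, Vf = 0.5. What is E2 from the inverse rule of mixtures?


1/E2 = Vf/Ef + (1-Vf)/Em = 0.5/260 + 0.5/8
E2 = 15.52 GPa

15.52 GPa


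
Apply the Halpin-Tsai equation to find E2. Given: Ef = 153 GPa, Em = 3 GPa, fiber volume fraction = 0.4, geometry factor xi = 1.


eta = (Ef/Em - 1)/(Ef/Em + xi) = (51.0 - 1)/(51.0 + 1) = 0.9615
E2 = Em*(1+xi*eta*Vf)/(1-eta*Vf) = 6.75 GPa

6.75 GPa


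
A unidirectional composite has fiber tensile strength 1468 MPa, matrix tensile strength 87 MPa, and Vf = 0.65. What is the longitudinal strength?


sigma_1 = sigma_f*Vf + sigma_m*(1-Vf) = 1468*0.65 + 87*0.35 = 984.7 MPa

984.7 MPa


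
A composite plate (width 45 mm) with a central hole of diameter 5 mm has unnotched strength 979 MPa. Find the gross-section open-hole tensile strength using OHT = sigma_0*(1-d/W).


OHT = sigma_0*(1-d/W) = 979*(1-5/45) = 870.2 MPa

870.2 MPa


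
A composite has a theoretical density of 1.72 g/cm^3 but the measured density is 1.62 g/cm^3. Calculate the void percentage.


Void% = (rho_theo - rho_actual)/rho_theo * 100 = (1.72 - 1.62)/1.72 * 100 = 5.81%

5.81%
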